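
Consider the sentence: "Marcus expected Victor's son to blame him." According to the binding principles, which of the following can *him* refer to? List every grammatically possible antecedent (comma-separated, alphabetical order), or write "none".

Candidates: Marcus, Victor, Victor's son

*him* is a pronoun; Principle B requires it to be free in its binding domain — the clause headed by 'blame'.
— Marcus: subject of the matrix clause; c-commands the pronoun but lies outside its binding domain — allowed.
— Victor: possessor inside the subject DP of the clause headed by 'blame'; does not c-command the pronoun — Principle B does not apply; allowed.
— Victor's son: subject of the clause headed by 'blame'; c-commands the pronoun within its binding domain — blocked (Principle B).

Marcus, Victor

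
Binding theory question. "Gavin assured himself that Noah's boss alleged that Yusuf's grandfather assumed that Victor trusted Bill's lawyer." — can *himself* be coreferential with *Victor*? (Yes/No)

No

*himself* is a reflexive; Principle A requires it to be bound within its binding domain — the matrix clause.
— Victor: subject of the clause headed by 'trusted'; does not c-command the reflexive — cannot bind it (Principle A).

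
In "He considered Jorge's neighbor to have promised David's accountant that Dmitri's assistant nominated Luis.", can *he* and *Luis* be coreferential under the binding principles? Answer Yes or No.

No

*Luis* is an R-expression; Principle C requires it to be free (not bound by any c-commanding expression).
— he: subject of the matrix clause; the pronoun c-commands the R-expression — coreference blocked (Principle C).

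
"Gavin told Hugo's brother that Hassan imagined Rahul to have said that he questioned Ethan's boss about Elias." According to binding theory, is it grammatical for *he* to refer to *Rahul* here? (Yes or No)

*Rahul* is an R-expression; Principle C requires it to be free (not bound by any c-commanding expression).
— he: subject of the clause headed by 'questioned'; the pronoun does not c-command the R-expression — coreference allowed.

Yes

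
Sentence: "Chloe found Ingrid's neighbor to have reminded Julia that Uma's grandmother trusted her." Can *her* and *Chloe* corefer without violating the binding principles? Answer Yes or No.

Yes

*Chloe* is an R-expression; Principle C requires it to be free (not bound by any c-commanding expression).
— her: object of the clause headed by 'trusted'; the pronoun does not c-command the R-expression — coreference allowed.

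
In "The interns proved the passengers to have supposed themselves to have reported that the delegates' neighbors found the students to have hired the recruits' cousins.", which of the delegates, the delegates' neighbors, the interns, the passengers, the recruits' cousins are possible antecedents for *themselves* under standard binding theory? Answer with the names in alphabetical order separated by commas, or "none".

*themselves* is a reflexive; Principle A requires it to be bound within its binding domain — the clause headed by 'supposed'.
— the delegates: possessor inside the subject DP of the clause headed by 'found'; does not c-command the reflexive — cannot bind it (Principle A).
— the delegates' neighbors: subject of the clause headed by 'found'; does not c-command the reflexive — cannot bind it (Principle A).
— the interns: subject of the matrix clause; c-commands the reflexive but lies outside its binding domain — cannot bind it (Principle A).
— the passengers: subject of the clause headed by 'supposed'; c-commands the reflexive within its binding domain — allowed (Principle A).
— the recruits' cousins: object of the clause headed by 'hired'; does not c-command the reflexive — cannot bind it (Principle A).

the passengers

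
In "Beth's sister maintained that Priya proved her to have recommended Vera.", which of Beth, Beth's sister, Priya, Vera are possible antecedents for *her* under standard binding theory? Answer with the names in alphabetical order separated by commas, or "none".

*her* is a pronoun; Principle B requires it to be free in its binding domain — the clause headed by 'proved'.
— Beth: possessor inside the subject DP of the matrix clause; does not c-command the pronoun — Principle B does not apply; allowed.
— Beth's sister: subject of the matrix clause; c-commands the pronoun but lies outside its binding domain — allowed.
— Priya: subject of the clause headed by 'proved'; c-commands the pronoun within its binding domain — blocked (Principle B).
— Vera: object of the clause headed by 'recommended'; is c-commanded by the pronoun; coreference would bind this R-expression — blocked (Principle C).

Beth, Beth's sister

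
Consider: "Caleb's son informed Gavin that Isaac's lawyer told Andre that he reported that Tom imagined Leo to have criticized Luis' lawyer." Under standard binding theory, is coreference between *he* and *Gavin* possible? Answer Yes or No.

*Gavin* is an R-expression; Principle C requires it to be free (not bound by any c-commanding expression).
— he: subject of the clause headed by 'reported'; the pronoun does not c-command the R-expression — coreference allowed.

Yes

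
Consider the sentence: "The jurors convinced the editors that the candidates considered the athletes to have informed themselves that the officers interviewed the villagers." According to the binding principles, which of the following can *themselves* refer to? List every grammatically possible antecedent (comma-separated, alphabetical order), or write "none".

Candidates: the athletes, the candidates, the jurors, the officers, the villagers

*themselves* is a reflexive; Principle A requires it to be bound within its binding domain — the clause headed by 'informed'.
— the athletes: subject of the clause headed by 'informed'; c-commands the reflexive within its binding domain — allowed (Principle A).
— the candidates: subject of the clause headed by 'considered'; c-commands the reflexive but lies outside its binding domain — cannot bind it (Principle A).
— the jurors: subject of the matrix clause; c-commands the reflexive but lies outside its binding domain — cannot bind it (Principle A).
— the officers: subject of the clause headed by 'interviewed'; does not c-command the reflexive — cannot bind it (Principle A).
— the villagers: object of the clause headed by 'interviewed'; does not c-command the reflexive — cannot bind it (Principle A).

the athletes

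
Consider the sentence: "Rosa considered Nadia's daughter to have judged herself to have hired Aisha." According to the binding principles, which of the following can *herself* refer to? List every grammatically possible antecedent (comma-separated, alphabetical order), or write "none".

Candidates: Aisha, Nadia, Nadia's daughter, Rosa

*herself* is a reflexive; Principle A requires it to be bound within its binding domain — the clause headed by 'judged'.
— Aisha: object of the clause headed by 'hired'; does not c-command the reflexive — cannot bind it (Principle A).
— Nadia: possessor inside the subject DP of the clause headed by 'judged'; does not c-command the reflexive — cannot bind it (Principle A).
— Nadia's daughter: subject of the clause headed by 'judged'; c-commands the reflexive within its binding domain — allowed (Principle A).
— Rosa: subject of the matrix clause; c-commands the reflexive but lies outside its binding domain — cannot bind it (Principle A).

Nadia's daughter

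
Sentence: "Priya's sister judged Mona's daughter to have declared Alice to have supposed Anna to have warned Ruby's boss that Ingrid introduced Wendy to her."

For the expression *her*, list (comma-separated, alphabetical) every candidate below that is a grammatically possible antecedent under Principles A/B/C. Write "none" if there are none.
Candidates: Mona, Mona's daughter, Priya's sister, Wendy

Mona, Mona's daughter, Priya's sister

*her* is a pronoun; Principle B requires it to be free in its binding domain — the clause headed by 'introduced'.
— Mona: possessor inside the subject DP of the clause headed by 'declared'; does not c-command the pronoun — Principle B does not apply; allowed.
— Mona's daughter: subject of the clause headed by 'declared'; c-commands the pronoun but lies outside its binding domain — allowed.
— Priya's sister: subject of the matrix clause; c-commands the pronoun but lies outside its binding domain — allowed.
— Wendy: object of the clause headed by 'introduced'; c-commands the pronoun within its binding domain — blocked (Principle B).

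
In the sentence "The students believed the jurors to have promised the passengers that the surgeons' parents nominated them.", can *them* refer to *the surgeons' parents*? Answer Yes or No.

No

*them* is a pronoun; Principle B requires it to be free in its binding domain — the clause headed by 'nominated'.
— the surgeons' parents: subject of the clause headed by 'nominated'; c-commands the pronoun within its binding domain — blocked (Principle B).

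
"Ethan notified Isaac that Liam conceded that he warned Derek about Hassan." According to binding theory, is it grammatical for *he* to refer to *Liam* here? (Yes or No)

Yes

*Liam* is an R-expression; Principle C requires it to be free (not bound by any c-commanding expression).
— he: subject of the clause headed by 'warned'; the pronoun does not c-command the R-expression — coreference allowed.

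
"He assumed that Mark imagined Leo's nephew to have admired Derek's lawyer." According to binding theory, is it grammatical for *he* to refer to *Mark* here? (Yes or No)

No

*Mark* is an R-expression; Principle C requires it to be free (not bound by any c-commanding expression).
— he: subject of the matrix clause; the pronoun c-commands the R-expression — coreference blocked (Principle C).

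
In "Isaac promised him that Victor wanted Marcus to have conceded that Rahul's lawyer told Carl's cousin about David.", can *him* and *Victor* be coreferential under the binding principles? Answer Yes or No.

*Victor* is an R-expression; Principle C requires it to be free (not bound by any c-commanding expression).
— him: object of the matrix clause; the pronoun c-commands the R-expression — coreference blocked (Principle C).

No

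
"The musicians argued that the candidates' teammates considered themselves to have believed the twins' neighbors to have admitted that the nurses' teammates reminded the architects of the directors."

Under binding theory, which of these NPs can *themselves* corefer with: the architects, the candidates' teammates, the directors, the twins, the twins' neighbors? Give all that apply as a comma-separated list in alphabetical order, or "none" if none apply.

the candidates' teammates

*themselves* is a reflexive; Principle A requires it to be bound within its binding domain — the clause headed by 'considered'.
— the architects: object of the clause headed by 'reminded'; does not c-command the reflexive — cannot bind it (Principle A).
— the candidates' teammates: subject of the clause headed by 'considered'; c-commands the reflexive within its binding domain — allowed (Principle A).
— the directors: second object of the clause headed by 'reminded'; does not c-command the reflexive — cannot bind it (Principle A).
— the twins: possessor inside the subject DP of the clause headed by 'admitted'; does not c-command the reflexive — cannot bind it (Principle A).
— the twins' neighbors: subject of the clause headed by 'admitted'; does not c-command the reflexive — cannot bind it (Principle A).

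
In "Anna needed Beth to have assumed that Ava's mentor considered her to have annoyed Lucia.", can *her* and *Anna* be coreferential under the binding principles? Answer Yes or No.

*Anna* is an R-expression; Principle C requires it to be free (not bound by any c-commanding expression).
— her: subject of the clause headed by 'annoyed'; the pronoun does not c-command the R-expression — coreference allowed.

Yes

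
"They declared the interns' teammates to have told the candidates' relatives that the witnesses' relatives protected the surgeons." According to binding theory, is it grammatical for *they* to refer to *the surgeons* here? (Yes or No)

No

*the surgeons* is an R-expression; Principle C requires it to be free (not bound by any c-commanding expression).
— they: subject of the matrix clause; the pronoun c-commands the R-expression — coreference blocked (Principle C).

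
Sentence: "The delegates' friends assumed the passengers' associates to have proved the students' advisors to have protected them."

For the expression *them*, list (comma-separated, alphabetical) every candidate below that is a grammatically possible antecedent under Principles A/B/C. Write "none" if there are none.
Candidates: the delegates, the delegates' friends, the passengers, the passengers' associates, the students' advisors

the delegates, the delegates' friends, the passengers, the passengers' associates

*them* is a pronoun; Principle B requires it to be free in its binding domain — the clause headed by 'protected'.
— the delegates: possessor inside the subject DP of the matrix clause; does not c-command the pronoun — Principle B does not apply; allowed.
— the delegates' friends: subject of the matrix clause; c-commands the pronoun but lies outside its binding domain — allowed.
— the passengers: possessor inside the subject DP of the clause headed by 'proved'; does not c-command the pronoun — Principle B does not apply; allowed.
— the passengers' associates: subject of the clause headed by 'proved'; c-commands the pronoun but lies outside its binding domain — allowed.
— the students' advisors: subject of the clause headed by 'protected'; c-commands the pronoun within its binding domain — blocked (Principle B).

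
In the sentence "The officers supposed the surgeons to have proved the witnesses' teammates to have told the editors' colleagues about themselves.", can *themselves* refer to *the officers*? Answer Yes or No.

No

*themselves* is a reflexive; Principle A requires it to be bound within its binding domain — the clause headed by 'told'.
— the officers: subject of the matrix clause; c-commands the reflexive but lies outside its binding domain — cannot bind it (Principle A).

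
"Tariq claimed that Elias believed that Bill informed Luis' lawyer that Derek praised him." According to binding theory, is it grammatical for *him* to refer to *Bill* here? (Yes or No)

Yes

*Bill* is an R-expression; Principle C requires it to be free (not bound by any c-commanding expression).
— him: object of the clause headed by 'praised'; the pronoun does not c-command the R-expression — coreference allowed.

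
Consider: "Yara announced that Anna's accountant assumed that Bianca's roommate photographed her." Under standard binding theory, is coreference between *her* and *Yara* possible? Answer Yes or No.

Yes

*Yara* is an R-expression; Principle C requires it to be free (not bound by any c-commanding expression).
— her: object of the clause headed by 'photographed'; the pronoun does not c-command the R-expression — coreference allowed.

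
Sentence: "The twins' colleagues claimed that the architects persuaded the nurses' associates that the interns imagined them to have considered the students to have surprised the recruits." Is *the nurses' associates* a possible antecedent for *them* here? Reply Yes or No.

Yes

*them* is a pronoun; Principle B requires it to be free in its binding domain — the clause headed by 'imagined'.
— the nurses' associates: object of the clause headed by 'persuaded'; c-commands the pronoun but lies outside its binding domain — allowed.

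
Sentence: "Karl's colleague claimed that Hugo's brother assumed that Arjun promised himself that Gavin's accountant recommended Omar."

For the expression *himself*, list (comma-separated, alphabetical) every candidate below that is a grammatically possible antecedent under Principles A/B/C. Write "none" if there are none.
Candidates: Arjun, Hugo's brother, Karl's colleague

*himself* is a reflexive; Principle A requires it to be bound within its binding domain — the clause headed by 'promised'.
— Arjun: subject of the clause headed by 'promised'; c-commands the reflexive within its binding domain — allowed (Principle A).
— Hugo's brother: subject of the clause headed by 'assumed'; c-commands the reflexive but lies outside its binding domain — cannot bind it (Principle A).
— Karl's colleague: subject of the matrix clause; c-commands the reflexive but lies outside its binding domain — cannot bind it (Principle A).

Arjun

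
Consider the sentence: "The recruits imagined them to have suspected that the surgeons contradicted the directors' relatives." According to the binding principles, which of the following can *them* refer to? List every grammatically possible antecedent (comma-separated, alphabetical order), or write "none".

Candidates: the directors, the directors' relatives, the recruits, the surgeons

none

*them* is a pronoun; Principle B requires it to be free in its binding domain — the matrix clause.
— the directors: possessor inside the object DP of the clause headed by 'contradicted'; is c-commanded by the pronoun; coreference would bind this R-expression — blocked (Principle C).
— the directors' relatives: object of the clause headed by 'contradicted'; is c-commanded by the pronoun; coreference would bind this R-expression — blocked (Principle C).
— the recruits: subject of the matrix clause; c-commands the pronoun within its binding domain — blocked (Principle B).
— the surgeons: subject of the clause headed by 'contradicted'; is c-commanded by the pronoun; coreference would bind this R-expression — blocked (Principle C).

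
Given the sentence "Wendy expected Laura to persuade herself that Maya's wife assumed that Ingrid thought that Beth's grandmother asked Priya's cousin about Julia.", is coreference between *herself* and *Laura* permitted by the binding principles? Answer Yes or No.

*herself* is a reflexive; Principle A requires it to be bound within its binding domain — the clause headed by 'persuade'.
— Laura: subject of the clause headed by 'persuade'; c-commands the reflexive within its binding domain — allowed (Principle A).

Yes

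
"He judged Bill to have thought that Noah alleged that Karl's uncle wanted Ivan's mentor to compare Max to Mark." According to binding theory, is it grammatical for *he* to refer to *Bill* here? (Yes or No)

*Bill* is an R-expression; Principle C requires it to be free (not bound by any c-commanding expression).
— he: subject of the matrix clause; the pronoun c-commands the R-expression — coreference blocked (Principle C).

No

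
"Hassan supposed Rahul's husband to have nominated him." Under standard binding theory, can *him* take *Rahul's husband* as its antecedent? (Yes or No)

*him* is a pronoun; Principle B requires it to be free in its binding domain — the clause headed by 'nominated'.
— Rahul's husband: subject of the clause headed by 'nominated'; c-commands the pronoun within its binding domain — blocked (Principle B).

No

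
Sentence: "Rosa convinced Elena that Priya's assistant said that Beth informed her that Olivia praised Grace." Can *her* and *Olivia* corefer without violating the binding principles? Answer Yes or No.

No

*Olivia* is an R-expression; Principle C requires it to be free (not bound by any c-commanding expression).
— her: object of the clause headed by 'informed'; the pronoun c-commands the R-expression — coreference blocked (Principle C).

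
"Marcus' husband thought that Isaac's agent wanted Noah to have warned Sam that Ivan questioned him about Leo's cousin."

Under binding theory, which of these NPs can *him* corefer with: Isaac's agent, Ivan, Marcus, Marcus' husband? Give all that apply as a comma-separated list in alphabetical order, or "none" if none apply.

*him* is a pronoun; Principle B requires it to be free in its binding domain — the clause headed by 'questioned'.
— Isaac's agent: subject of the clause headed by 'wanted'; c-commands the pronoun but lies outside its binding domain — allowed.
— Ivan: subject of the clause headed by 'questioned'; c-commands the pronoun within its binding domain — blocked (Principle B).
— Marcus: possessor inside the subject DP of the matrix clause; does not c-command the pronoun — Principle B does not apply; allowed.
— Marcus' husband: subject of the matrix clause; c-commands the pronoun but lies outside its binding domain — allowed.

Isaac's agent, Marcus, Marcus' husband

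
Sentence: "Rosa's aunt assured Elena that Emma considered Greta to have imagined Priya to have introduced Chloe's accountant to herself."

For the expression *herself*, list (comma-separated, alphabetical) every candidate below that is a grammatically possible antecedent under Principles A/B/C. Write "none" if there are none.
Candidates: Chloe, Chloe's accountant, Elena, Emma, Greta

Chloe's accountant

*herself* is a reflexive; Principle A requires it to be bound within its binding domain — the clause headed by 'introduced'.
— Chloe: possessor inside the object DP of the clause headed by 'introduced'; does not c-command the reflexive — cannot bind it (Principle A).
— Chloe's accountant: object of the clause headed by 'introduced'; c-commands the reflexive within its binding domain — allowed (Principle A).
— Elena: object of the matrix clause; c-commands the reflexive but lies outside its binding domain — cannot bind it (Principle A).
— Emma: subject of the clause headed by 'considered'; c-commands the reflexive but lies outside its binding domain — cannot bind it (Principle A).
— Greta: subject of the clause headed by 'imagined'; c-commands the reflexive but lies outside its binding domain — cannot bind it (Principle A).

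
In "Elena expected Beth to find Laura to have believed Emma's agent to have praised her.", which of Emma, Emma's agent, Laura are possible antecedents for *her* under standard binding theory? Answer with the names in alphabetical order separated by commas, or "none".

Emma, Laura

*her* is a pronoun; Principle B requires it to be free in its binding domain — the clause headed by 'praised'.
— Emma: possessor inside the subject DP of the clause headed by 'praised'; does not c-command the pronoun — Principle B does not apply; allowed.
— Emma's agent: subject of the clause headed by 'praised'; c-commands the pronoun within its binding domain — blocked (Principle B).
— Laura: subject of the clause headed by 'believed'; c-commands the pronoun but lies outside its binding domain — allowed.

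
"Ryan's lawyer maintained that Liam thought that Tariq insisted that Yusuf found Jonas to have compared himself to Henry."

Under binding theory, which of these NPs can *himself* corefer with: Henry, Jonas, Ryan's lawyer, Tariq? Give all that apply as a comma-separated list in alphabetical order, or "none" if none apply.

Jonas

*himself* is a reflexive; Principle A requires it to be bound within its binding domain — the clause headed by 'compared'.
— Henry: second object of the clause headed by 'compared'; does not c-command the reflexive — cannot bind it (Principle A).
— Jonas: subject of the clause headed by 'compared'; c-commands the reflexive within its binding domain — allowed (Principle A).
— Ryan's lawyer: subject of the matrix clause; c-commands the reflexive but lies outside its binding domain — cannot bind it (Principle A).
— Tariq: subject of the clause headed by 'insisted'; c-commands the reflexive but lies outside its binding domain — cannot bind it (Principle A).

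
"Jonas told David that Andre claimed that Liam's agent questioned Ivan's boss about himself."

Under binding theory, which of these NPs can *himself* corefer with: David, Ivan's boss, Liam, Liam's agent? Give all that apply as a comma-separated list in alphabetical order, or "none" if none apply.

*himself* is a reflexive; Principle A requires it to be bound within its binding domain — the clause headed by 'questioned'.
— David: object of the matrix clause; c-commands the reflexive but lies outside its binding domain — cannot bind it (Principle A).
— Ivan's boss: object of the clause headed by 'questioned'; c-commands the reflexive within its binding domain — allowed (Principle A).
— Liam: possessor inside the subject DP of the clause headed by 'questioned'; does not c-command the reflexive — cannot bind it (Principle A).
— Liam's agent: subject of the clause headed by 'questioned'; c-commands the reflexive within its binding domain — allowed (Principle A).

Ivan's boss, Liam's agent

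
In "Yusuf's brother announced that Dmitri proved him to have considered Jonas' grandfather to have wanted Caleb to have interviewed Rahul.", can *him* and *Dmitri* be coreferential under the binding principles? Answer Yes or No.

*Dmitri* is an R-expression; Principle C requires it to be free (not bound by any c-commanding expression).
— him: subject of the clause headed by 'considered'; the R-expression locally c-commands the pronoun — coreference blocked (Principle B on the pronoun).

No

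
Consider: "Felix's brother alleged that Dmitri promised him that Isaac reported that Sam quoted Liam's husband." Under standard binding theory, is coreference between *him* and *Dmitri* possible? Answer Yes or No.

*Dmitri* is an R-expression; Principle C requires it to be free (not bound by any c-commanding expression).
— him: object of the clause headed by 'promised'; the R-expression locally c-commands the pronoun — coreference blocked (Principle B on the pronoun).

No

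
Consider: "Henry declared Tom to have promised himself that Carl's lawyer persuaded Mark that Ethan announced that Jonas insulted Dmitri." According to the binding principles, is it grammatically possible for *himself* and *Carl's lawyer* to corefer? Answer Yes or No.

No

*himself* is a reflexive; Principle A requires it to be bound within its binding domain — the clause headed by 'promised'.
— Carl's lawyer: subject of the clause headed by 'persuaded'; does not c-command the reflexive — cannot bind it (Principle A).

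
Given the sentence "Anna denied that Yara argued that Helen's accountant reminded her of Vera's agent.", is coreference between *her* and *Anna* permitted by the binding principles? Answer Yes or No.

*her* is a pronoun; Principle B requires it to be free in its binding domain — the clause headed by 'reminded'.
— Anna: subject of the matrix clause; c-commands the pronoun but lies outside its binding domain — allowed.

Yes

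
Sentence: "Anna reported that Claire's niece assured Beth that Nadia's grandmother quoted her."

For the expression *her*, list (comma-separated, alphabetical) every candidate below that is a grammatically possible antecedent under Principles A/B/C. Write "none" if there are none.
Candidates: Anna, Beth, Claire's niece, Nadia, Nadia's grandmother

Anna, Beth, Claire's niece, Nadia

*her* is a pronoun; Principle B requires it to be free in its binding domain — the clause headed by 'quoted'.
— Anna: subject of the matrix clause; c-commands the pronoun but lies outside its binding domain — allowed.
— Beth: object of the clause headed by 'assured'; c-commands the pronoun but lies outside its binding domain — allowed.
— Claire's niece: subject of the clause headed by 'assured'; c-commands the pronoun but lies outside its binding domain — allowed.
— Nadia: possessor inside the subject DP of the clause headed by 'quoted'; does not c-command the pronoun — Principle B does not apply; allowed.
— Nadia's grandmother: subject of the clause headed by 'quoted'; c-commands the pronoun within its binding domain — blocked (Principle B).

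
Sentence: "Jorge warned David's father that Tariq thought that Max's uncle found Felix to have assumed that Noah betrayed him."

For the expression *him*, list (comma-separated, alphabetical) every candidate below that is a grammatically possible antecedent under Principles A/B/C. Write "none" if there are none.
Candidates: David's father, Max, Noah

David's father, Max

*him* is a pronoun; Principle B requires it to be free in its binding domain — the clause headed by 'betrayed'.
— David's father: object of the matrix clause; c-commands the pronoun but lies outside its binding domain — allowed.
— Max: possessor inside the subject DP of the clause headed by 'found'; does not c-command the pronoun — Principle B does not apply; allowed.
— Noah: subject of the clause headed by 'betrayed'; c-commands the pronoun within its binding domain — blocked (Principle B).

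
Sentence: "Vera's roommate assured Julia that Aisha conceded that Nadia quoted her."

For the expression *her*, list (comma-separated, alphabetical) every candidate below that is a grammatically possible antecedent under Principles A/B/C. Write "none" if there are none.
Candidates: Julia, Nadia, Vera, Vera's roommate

Julia, Vera, Vera's roommate

*her* is a pronoun; Principle B requires it to be free in its binding domain — the clause headed by 'quoted'.
— Julia: object of the matrix clause; c-commands the pronoun but lies outside its binding domain — allowed.
— Nadia: subject of the clause headed by 'quoted'; c-commands the pronoun within its binding domain — blocked (Principle B).
— Vera: possessor inside the subject DP of the matrix clause; does not c-command the pronoun — Principle B does not apply; allowed.
— Vera's roommate: subject of the matrix clause; c-commands the pronoun but lies outside its binding domain — allowed.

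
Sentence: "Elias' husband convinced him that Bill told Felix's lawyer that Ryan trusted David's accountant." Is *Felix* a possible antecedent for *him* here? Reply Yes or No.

No

*him* is a pronoun; Principle B requires it to be free in its binding domain — the matrix clause.
— Felix: possessor inside the object DP of the clause headed by 'told'; is c-commanded by the pronoun; coreference would bind this R-expression — blocked (Principle C).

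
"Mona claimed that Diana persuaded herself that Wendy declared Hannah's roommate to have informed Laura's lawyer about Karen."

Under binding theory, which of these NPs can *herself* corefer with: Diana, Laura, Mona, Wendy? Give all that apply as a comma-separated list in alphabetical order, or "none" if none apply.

Diana

*herself* is a reflexive; Principle A requires it to be bound within its binding domain — the clause headed by 'persuaded'.
— Diana: subject of the clause headed by 'persuaded'; c-commands the reflexive within its binding domain — allowed (Principle A).
— Laura: possessor inside the object DP of the clause headed by 'informed'; does not c-command the reflexive — cannot bind it (Principle A).
— Mona: subject of the matrix clause; c-commands the reflexive but lies outside its binding domain — cannot bind it (Principle A).
— Wendy: subject of the clause headed by 'declared'; does not c-command the reflexive — cannot bind it (Principle A).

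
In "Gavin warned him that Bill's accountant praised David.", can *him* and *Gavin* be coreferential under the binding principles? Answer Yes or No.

*Gavin* is an R-expression; Principle C requires it to be free (not bound by any c-commanding expression).
— him: object of the matrix clause; the R-expression locally c-commands the pronoun — coreference blocked (Principle B on the pronoun).

No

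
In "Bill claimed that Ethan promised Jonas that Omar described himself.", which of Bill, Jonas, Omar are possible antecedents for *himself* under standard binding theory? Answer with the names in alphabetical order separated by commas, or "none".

*himself* is a reflexive; Principle A requires it to be bound within its binding domain — the clause headed by 'described'.
— Bill: subject of the matrix clause; c-commands the reflexive but lies outside its binding domain — cannot bind it (Principle A).
— Jonas: object of the clause headed by 'promised'; c-commands the reflexive but lies outside its binding domain — cannot bind it (Principle A).
— Omar: subject of the clause headed by 'described'; c-commands the reflexive within its binding domain — allowed (Principle A).

Omar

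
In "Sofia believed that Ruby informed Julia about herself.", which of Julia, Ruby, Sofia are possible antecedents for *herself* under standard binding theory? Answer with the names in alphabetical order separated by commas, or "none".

*herself* is a reflexive; Principle A requires it to be bound within its binding domain — the clause headed by 'informed'.
— Julia: object of the clause headed by 'informed'; c-commands the reflexive within its binding domain — allowed (Principle A).
— Ruby: subject of the clause headed by 'informed'; c-commands the reflexive within its binding domain — allowed (Principle A).
— Sofia: subject of the matrix clause; c-commands the reflexive but lies outside its binding domain — cannot bind it (Principle A).

Julia, Ruby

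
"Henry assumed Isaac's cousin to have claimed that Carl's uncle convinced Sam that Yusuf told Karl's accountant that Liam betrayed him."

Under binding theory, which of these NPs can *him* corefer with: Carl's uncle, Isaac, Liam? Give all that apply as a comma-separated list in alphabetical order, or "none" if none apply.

Carl's uncle, Isaac

*him* is a pronoun; Principle B requires it to be free in its binding domain — the clause headed by 'betrayed'.
— Carl's uncle: subject of the clause headed by 'convinced'; c-commands the pronoun but lies outside its binding domain — allowed.
— Isaac: possessor inside the subject DP of the clause headed by 'claimed'; does not c-command the pronoun — Principle B does not apply; allowed.
— Liam: subject of the clause headed by 'betrayed'; c-commands the pronoun within its binding domain — blocked (Principle B).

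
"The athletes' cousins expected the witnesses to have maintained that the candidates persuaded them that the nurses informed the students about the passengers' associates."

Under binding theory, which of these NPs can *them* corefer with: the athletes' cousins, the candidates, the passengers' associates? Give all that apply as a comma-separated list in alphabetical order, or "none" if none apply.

the athletes' cousins

*them* is a pronoun; Principle B requires it to be free in its binding domain — the clause headed by 'persuaded'.
— the athletes' cousins: subject of the matrix clause; c-commands the pronoun but lies outside its binding domain — allowed.
— the candidates: subject of the clause headed by 'persuaded'; c-commands the pronoun within its binding domain — blocked (Principle B).
— the passengers' associates: second object of the clause headed by 'informed'; is c-commanded by the pronoun; coreference would bind this R-expression — blocked (Principle C).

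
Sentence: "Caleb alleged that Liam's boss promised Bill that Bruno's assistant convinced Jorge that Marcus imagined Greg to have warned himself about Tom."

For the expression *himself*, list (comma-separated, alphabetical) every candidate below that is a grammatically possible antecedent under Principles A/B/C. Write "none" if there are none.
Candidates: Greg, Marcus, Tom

Greg

*himself* is a reflexive; Principle A requires it to be bound within its binding domain — the clause headed by 'warned'.
— Greg: subject of the clause headed by 'warned'; c-commands the reflexive within its binding domain — allowed (Principle A).
— Marcus: subject of the clause headed by 'imagined'; c-commands the reflexive but lies outside its binding domain — cannot bind it (Principle A).
— Tom: second object of the clause headed by 'warned'; does not c-command the reflexive — cannot bind it (Principle A).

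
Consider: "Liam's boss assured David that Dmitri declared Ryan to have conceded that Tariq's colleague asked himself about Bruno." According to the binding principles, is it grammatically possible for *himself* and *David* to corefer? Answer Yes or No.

No

*himself* is a reflexive; Principle A requires it to be bound within its binding domain — the clause headed by 'asked'.
— David: object of the matrix clause; c-commands the reflexive but lies outside its binding domain — cannot bind it (Principle A).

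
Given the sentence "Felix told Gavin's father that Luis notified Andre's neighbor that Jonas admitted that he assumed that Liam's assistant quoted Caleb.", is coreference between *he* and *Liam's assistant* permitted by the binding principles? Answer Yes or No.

*he* is a pronoun; Principle B requires it to be free in its binding domain — the clause headed by 'assumed'.
— Liam's assistant: subject of the clause headed by 'quoted'; is c-commanded by the pronoun; coreference would bind this R-expression — blocked (Principle C).

No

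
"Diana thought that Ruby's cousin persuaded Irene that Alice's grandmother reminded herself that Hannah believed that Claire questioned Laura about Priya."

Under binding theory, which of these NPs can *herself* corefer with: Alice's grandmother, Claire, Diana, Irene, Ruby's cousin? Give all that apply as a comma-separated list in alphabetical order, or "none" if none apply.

Alice's grandmother

*herself* is a reflexive; Principle A requires it to be bound within its binding domain — the clause headed by 'reminded'.
— Alice's grandmother: subject of the clause headed by 'reminded'; c-commands the reflexive within its binding domain — allowed (Principle A).
— Claire: subject of the clause headed by 'questioned'; does not c-command the reflexive — cannot bind it (Principle A).
— Diana: subject of the matrix clause; c-commands the reflexive but lies outside its binding domain — cannot bind it (Principle A).
— Irene: object of the clause headed by 'persuaded'; c-commands the reflexive but lies outside its binding domain — cannot bind it (Principle A).
— Ruby's cousin: subject of the clause headed by 'persuaded'; c-commands the reflexive but lies outside its binding domain — cannot bind it (Principle A).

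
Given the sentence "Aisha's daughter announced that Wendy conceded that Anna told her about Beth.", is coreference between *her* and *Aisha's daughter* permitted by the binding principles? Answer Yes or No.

Yes

*her* is a pronoun; Principle B requires it to be free in its binding domain — the clause headed by 'told'.
— Aisha's daughter: subject of the matrix clause; c-commands the pronoun but lies outside its binding domain — allowed.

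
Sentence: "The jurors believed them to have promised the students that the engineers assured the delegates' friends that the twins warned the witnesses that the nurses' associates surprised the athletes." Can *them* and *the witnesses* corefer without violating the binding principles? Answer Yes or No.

No

*the witnesses* is an R-expression; Principle C requires it to be free (not bound by any c-commanding expression).
— them: subject of the clause headed by 'promised'; the pronoun c-commands the R-expression — coreference blocked (Principle C).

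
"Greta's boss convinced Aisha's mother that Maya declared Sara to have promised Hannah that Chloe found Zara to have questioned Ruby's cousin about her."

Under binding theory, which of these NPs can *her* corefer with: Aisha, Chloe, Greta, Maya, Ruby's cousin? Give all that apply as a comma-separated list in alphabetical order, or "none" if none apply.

Aisha, Chloe, Greta, Maya

*her* is a pronoun; Principle B requires it to be free in its binding domain — the clause headed by 'questioned'.
— Aisha: possessor inside the object DP of the matrix clause; does not c-command the pronoun — Principle B does not apply; allowed.
— Chloe: subject of the clause headed by 'found'; c-commands the pronoun but lies outside its binding domain — allowed.
— Greta: possessor inside the subject DP of the matrix clause; does not c-command the pronoun — Principle B does not apply; allowed.
— Maya: subject of the clause headed by 'declared'; c-commands the pronoun but lies outside its binding domain — allowed.
— Ruby's cousin: object of the clause headed by 'questioned'; c-commands the pronoun within its binding domain — blocked (Principle B).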